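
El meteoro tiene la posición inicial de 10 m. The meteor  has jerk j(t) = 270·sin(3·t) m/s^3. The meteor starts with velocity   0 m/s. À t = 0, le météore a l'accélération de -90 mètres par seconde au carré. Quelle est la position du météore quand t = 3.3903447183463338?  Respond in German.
Ausgehend von dem Ruck j(t) = 270·sin(3·t), nehmen wir 3 Integrale. Das Integral von dem Ruck ist die Beschleunigung. Mit a(0) = -90 erhalten wir a(t) = -90·cos(3·t). Durch Integration von der Beschleunigung und Verwendung der Anfangsbedingung v(0) = 0, erhalten wir v(t) = -30·sin(3·t). Das Integral von der Geschwindigkeit, mit x(0) = 10, ergibt die Position: x(t) = 10·cos(3·t). Wir haben die Position x(t) = 10·cos(3·t). Durch Einsetzen von t = 3.3903447183463338: x(3.3903447183463338) = -7.34235658308958.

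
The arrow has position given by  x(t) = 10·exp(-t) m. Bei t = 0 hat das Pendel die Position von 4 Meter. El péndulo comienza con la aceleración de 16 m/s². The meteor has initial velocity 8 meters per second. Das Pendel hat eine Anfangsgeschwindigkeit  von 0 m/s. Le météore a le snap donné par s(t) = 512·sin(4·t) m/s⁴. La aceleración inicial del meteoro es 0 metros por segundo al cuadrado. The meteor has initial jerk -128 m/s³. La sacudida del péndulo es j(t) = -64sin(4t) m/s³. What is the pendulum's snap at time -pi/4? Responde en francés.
En partant du jerk j(t) = -64·sin(4·t), nous prenons 1 dérivée. La dérivée du jerk donne le snap: s(t) = -256·cos(4·t). De l'équation du snap s(t) = -256·cos(4·t), nous substituons t = -pi/4 pour obtenir s = 256.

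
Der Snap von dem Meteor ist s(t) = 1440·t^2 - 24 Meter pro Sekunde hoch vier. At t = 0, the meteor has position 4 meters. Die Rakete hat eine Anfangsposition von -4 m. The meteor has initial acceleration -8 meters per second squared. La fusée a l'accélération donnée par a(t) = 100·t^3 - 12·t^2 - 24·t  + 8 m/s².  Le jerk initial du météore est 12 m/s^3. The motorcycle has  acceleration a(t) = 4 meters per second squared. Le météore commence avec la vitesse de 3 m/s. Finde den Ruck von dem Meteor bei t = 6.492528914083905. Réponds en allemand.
Wir müssen unsere Gleichung für den Snap s(t) = 1440·t^2 - 24 1-mal integrieren. Die Stammfunktion von dem Snap, mit j(0) = 12, ergibt den Ruck: j(t) = 480·t^3 - 24·t + 12. Aus der Gleichung für den Ruck j(t) = 480·t^3 - 24·t + 12, setzen wir t = 6.492528914083905 ein und erhalten j = 131222.160687048.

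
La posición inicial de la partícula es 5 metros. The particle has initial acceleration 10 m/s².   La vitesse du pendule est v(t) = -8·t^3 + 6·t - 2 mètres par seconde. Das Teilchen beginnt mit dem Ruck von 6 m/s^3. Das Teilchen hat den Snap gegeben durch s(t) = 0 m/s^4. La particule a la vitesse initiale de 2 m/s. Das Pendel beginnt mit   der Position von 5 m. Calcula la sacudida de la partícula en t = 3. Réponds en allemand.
Um dies zu lösen, müssen wir 1 Integral unserer Gleichung für den Snap s(t) = 0 finden. Mit ∫s(t)dt und Anwendung von j(0) = 6, finden wir j(t) = 6. Wir haben den Ruck j(t) = 6. Durch Einsetzen von t = 3: j(3) = 6.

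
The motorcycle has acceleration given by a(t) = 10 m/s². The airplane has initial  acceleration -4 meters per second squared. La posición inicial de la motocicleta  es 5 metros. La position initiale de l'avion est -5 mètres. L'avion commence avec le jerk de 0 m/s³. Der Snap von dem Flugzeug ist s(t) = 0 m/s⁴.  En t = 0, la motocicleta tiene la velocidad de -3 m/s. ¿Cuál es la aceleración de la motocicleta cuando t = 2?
Usando a(t) = 10 y sustituyendo t = 2, encontramos a = 10.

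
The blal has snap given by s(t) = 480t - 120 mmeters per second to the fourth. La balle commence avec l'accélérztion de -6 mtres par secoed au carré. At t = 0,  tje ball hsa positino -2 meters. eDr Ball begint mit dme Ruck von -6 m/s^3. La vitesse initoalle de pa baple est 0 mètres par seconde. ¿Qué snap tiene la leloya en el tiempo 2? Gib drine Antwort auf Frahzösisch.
En utilisant s(t) = 480·t - 120 et en substituant t = 2, nous trouvons s = 840.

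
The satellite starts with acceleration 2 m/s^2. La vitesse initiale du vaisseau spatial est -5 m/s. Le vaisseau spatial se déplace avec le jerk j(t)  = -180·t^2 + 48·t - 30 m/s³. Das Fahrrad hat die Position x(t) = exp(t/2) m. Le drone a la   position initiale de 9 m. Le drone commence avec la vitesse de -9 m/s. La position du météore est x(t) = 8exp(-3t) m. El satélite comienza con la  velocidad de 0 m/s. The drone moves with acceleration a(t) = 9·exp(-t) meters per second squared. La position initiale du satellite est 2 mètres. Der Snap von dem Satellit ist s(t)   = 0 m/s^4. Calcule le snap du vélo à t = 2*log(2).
Nous devons dériver notre équation de la position x(t) = exp(t/2) 4 fois. En prenant d/dt de x(t), nous trouvons v(t) = exp(t/2)/2. En prenant d/dt de v(t), nous trouvons a(t) = exp(t/2)/4. En dérivant l'accélération, nous obtenons le jerk: j(t) = exp(t/2)/8. En prenant d/dt de j(t), nous trouvons s(t) = exp(t/2)/16. De l'équation du snap s(t) = exp(t/2)/16, nous substituons t = 2*log(2) pour obtenir s = 1/8.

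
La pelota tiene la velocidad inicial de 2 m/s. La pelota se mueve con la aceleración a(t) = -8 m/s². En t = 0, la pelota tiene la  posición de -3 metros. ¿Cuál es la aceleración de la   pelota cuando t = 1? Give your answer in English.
We have acceleration a(t) = -8. Substituting t = 1: a(1) = -8.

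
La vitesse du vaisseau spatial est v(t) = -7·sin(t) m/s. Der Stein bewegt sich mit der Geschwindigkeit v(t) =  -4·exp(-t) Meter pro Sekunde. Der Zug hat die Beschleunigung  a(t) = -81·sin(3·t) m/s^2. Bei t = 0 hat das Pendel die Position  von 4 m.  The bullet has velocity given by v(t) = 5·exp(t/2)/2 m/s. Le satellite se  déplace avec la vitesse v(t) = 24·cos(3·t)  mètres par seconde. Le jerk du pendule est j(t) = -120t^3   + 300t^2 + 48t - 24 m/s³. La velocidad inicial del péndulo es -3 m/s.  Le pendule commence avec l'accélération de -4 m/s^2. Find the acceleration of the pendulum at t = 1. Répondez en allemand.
Um dies zu lösen, müssen wir 1 Stammfunktion unserer Gleichung für den Ruck j(t) = -120·t^3 + 300·t^2 + 48·t - 24 finden. Die Stammfunktion von dem Ruck ist die Beschleunigung. Mit a(0) = -4 erhalten wir a(t) = -30·t^4 + 100·t^3 + 24·t^2 - 24·t - 4. Wir haben die Beschleunigung a(t) = -30·t^4 + 100·t^3 + 24·t^2 - 24·t - 4. Durch Einsetzen von t = 1: a(1) = 66.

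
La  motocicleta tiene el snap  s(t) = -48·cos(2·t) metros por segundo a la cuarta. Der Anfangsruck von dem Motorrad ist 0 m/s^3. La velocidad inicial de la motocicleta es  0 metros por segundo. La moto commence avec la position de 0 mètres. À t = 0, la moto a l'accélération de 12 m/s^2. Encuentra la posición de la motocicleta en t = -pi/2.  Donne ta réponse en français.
En partant du snap s(t) = -48·cos(2·t), nous prenons 4 intégrales. En prenant ∫s(t)dt et en appliquant j(0) = 0, nous trouvons j(t) = -24·sin(2·t). En intégrant le jerk et en utilisant la condition initiale a(0) = 12, nous obtenons a(t) = 12·cos(2·t). La primitive de l'accélération est la vitesse. En utilisant v(0) = 0, nous obtenons v(t) = 6·sin(2·t). En intégrant la vitesse et en utilisant la condition initiale x(0) = 0, nous obtenons x(t) = 3 - 3·cos(2·t). Nous avons la position x(t) = 3 - 3·cos(2·t). En substituant t = -pi/2: x(-pi/2) = 6.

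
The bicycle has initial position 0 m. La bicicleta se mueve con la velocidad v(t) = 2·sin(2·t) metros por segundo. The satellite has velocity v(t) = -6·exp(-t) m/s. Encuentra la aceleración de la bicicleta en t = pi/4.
Para resolver esto, necesitamos tomar 1 derivada de nuestra ecuación de la velocidad v(t) = 2·sin(2·t). Tomando d/dt de v(t), encontramos a(t) = 4·cos(2·t). De la ecuación de la aceleración a(t) = 4·cos(2·t), sustituimos t = pi/4 para obtener a = 0.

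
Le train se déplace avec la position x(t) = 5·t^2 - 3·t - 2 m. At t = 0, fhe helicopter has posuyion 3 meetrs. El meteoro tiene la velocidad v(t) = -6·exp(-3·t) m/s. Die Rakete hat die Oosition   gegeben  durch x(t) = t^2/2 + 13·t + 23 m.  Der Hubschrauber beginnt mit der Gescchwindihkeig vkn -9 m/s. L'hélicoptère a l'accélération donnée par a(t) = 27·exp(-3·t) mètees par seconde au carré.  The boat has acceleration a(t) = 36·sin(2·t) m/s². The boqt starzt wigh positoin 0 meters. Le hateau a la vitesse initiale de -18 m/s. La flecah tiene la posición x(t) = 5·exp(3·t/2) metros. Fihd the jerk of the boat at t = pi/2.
To solve this, we need to take 1 derivative of our acceleration equation a(t) = 36·sin(2·t). The derivative of acceleration gives jerk: j(t) = 72·cos(2·t). Using j(t) = 72·cos(2·t) and substituting t = pi/2, we find j = -72.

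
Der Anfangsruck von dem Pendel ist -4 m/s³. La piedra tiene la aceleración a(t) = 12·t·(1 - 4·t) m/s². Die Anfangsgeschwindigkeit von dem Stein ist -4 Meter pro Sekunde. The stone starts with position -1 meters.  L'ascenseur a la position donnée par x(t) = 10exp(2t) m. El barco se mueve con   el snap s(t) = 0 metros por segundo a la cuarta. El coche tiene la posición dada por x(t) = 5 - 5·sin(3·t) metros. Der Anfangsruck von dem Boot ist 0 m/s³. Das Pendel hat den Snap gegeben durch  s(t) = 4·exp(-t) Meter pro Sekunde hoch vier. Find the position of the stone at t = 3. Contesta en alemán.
Um dies zu lösen, müssen wir 2 Stammfunktionen unserer Gleichung für die Beschleunigung a(t) = 12·t·(1 - 4·t) finden. Das Integral von der Beschleunigung, mit v(0) = -4, ergibt die Geschwindigkeit: v(t) = -16·t^3 + 6·t^2 - 4. Das Integral von der Geschwindigkeit, mit x(0) = -1, ergibt die Position: x(t) = -4·t^4 + 2·t^3 - 4·t - 1. Mit x(t) = -4·t^4 + 2·t^3 - 4·t - 1 und Einsetzen von t = 3, finden wir x = -283.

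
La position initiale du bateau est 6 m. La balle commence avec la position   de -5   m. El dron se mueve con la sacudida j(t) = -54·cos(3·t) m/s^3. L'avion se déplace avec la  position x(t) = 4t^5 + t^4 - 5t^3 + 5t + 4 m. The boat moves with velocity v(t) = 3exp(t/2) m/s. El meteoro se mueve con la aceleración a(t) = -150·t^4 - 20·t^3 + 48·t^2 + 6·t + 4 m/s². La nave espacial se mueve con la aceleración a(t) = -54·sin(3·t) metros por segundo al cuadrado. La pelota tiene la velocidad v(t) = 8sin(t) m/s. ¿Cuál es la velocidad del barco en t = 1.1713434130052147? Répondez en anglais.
Using v(t) = 3·exp(t/2) and substituting t = 1.1713434130052147, we find v = 5.38859129336524.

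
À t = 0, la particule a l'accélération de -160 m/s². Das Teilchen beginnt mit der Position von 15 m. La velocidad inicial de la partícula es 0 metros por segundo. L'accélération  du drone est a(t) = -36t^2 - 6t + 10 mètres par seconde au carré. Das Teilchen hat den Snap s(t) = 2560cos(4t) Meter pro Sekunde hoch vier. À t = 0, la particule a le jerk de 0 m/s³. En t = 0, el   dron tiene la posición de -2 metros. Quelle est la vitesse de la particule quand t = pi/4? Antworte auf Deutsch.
Wir müssen unsere Gleichung für den Snap s(t) = 2560·cos(4·t) 3-mal integrieren. Die Stammfunktion von dem Snap ist der Ruck. Mit j(0) = 0 erhalten wir j(t) = 640·sin(4·t). Mit ∫j(t)dt und Anwendung von a(0) = -160, finden wir a(t) = -160·cos(4·t). Das Integral von der Beschleunigung ist die Geschwindigkeit. Mit v(0) = 0 erhalten wir v(t) = -40·sin(4·t). Aus der Gleichung für die Geschwindigkeit v(t) = -40·sin(4·t), setzen wir t = pi/4 ein und erhalten v = 0.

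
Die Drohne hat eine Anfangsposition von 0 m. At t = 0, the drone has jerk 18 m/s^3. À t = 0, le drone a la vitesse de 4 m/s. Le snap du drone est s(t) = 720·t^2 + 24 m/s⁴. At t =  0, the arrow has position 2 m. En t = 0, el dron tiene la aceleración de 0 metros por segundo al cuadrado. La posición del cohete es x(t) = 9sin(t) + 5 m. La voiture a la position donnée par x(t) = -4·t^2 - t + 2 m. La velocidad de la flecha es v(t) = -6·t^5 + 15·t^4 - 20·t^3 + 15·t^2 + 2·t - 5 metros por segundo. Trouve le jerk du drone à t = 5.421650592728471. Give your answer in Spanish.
Para resolver esto, necesitamos tomar 1 antiderivada de nuestra ecuación del snap s(t) = 720·t^2 + 24. La integral del snap, con j(0) = 18, da la sacudida: j(t) = 240·t^3 + 24·t + 18. Usando j(t) = 240·t^3 + 24·t + 18 y sustituyendo t = 5.421650592728471, encontramos j = 38395.8630672279.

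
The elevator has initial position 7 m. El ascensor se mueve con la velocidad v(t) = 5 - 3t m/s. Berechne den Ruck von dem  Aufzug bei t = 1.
Wir müssen unsere Gleichung für die Geschwindigkeit v(t) = 5 - 3·t 2-mal ableiten. Durch Ableiten von der Geschwindigkeit erhalten wir die Beschleunigung: a(t) = -3. Durch Ableiten von der Beschleunigung erhalten wir den Ruck: j(t) = 0. Wir haben den Ruck j(t) = 0. Durch Einsetzen von t = 1: j(1) = 0.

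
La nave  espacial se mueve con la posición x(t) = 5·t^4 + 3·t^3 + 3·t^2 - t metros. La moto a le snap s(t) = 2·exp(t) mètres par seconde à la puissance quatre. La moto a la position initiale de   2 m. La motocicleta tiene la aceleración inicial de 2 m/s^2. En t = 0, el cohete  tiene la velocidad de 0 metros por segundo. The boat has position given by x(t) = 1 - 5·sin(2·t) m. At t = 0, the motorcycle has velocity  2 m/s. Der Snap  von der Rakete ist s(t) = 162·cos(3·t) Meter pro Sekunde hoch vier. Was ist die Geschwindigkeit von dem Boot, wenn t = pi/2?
Um dies zu lösen, müssen wir 1 Ableitung unserer Gleichung für die Position x(t) = 1 - 5·sin(2·t) nehmen. Die Ableitung von der Position ergibt die Geschwindigkeit: v(t) = -10·cos(2·t). Wir haben die Geschwindigkeit v(t) = -10·cos(2·t). Durch Einsetzen von t = pi/2: v(pi/2) = 10.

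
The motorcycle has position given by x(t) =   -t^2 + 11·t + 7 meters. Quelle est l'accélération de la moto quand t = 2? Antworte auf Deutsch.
Um dies zu lösen, müssen wir 2 Ableitungen unserer Gleichung für die Position x(t) = -t^2 + 11·t + 7 nehmen. Die Ableitung von der Position ergibt die Geschwindigkeit: v(t) = 11 - 2·t. Mit d/dt von v(t) finden wir a(t) = -2. Aus der Gleichung für die Beschleunigung a(t) = -2, setzen wir t = 2 ein und erhalten a = -2.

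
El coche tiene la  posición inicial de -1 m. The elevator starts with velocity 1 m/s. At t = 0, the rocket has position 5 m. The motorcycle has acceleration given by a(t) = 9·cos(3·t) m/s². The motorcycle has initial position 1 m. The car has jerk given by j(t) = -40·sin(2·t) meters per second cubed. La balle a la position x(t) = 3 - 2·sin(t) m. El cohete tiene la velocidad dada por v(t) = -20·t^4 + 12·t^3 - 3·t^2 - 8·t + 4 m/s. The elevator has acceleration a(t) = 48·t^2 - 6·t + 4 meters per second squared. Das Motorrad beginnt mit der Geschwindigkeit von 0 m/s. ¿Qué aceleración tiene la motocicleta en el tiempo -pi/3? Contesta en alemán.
Wir haben die Beschleunigung a(t) = 9·cos(3·t). Durch Einsetzen von t = -pi/3: a(-pi/3) = -9.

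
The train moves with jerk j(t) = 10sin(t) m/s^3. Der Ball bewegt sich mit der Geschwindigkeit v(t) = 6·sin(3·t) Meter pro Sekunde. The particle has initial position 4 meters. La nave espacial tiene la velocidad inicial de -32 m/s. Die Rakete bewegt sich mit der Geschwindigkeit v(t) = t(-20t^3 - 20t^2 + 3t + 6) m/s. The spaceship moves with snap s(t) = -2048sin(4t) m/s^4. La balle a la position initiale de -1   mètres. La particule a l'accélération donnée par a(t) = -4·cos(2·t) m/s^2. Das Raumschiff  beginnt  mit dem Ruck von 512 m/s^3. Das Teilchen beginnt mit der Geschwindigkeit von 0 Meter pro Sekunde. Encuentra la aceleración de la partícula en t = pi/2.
De la ecuación de la aceleración a(t) = -4·cos(2·t), sustituimos t = pi/2 para obtener a = 4.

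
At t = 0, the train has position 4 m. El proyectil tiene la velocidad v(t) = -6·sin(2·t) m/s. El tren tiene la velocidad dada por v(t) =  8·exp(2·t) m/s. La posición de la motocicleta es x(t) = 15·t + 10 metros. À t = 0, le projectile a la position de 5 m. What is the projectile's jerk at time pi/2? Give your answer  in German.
Wir müssen unsere Gleichung für die Geschwindigkeit v(t) = -6·sin(2·t) 2-mal ableiten. Mit d/dt von v(t) finden wir a(t) = -12·cos(2·t). Mit d/dt von a(t) finden wir j(t) = 24·sin(2·t). Aus der Gleichung für den Ruck j(t) = 24·sin(2·t), setzen wir t = pi/2 ein und erhalten j = 0.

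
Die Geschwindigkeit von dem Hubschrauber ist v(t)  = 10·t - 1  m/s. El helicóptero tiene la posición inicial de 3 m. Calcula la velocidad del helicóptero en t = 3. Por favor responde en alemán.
Aus der Gleichung für die Geschwindigkeit v(t) = 10·t - 1, setzen wir t = 3 ein und erhalten v = 29.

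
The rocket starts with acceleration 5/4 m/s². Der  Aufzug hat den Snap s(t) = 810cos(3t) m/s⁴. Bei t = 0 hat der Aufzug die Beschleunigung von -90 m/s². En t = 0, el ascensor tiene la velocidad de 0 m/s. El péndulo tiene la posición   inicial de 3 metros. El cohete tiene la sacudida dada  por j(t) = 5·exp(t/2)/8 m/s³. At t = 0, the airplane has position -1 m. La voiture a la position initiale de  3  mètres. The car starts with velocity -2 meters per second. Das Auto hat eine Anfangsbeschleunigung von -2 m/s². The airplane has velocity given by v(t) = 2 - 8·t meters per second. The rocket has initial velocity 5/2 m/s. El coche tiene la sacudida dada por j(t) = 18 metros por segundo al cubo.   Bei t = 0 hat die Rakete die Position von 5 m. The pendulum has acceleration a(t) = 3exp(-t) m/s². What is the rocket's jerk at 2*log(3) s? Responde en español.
De la ecuación de la sacudida j(t) = 5·exp(t/2)/8, sustituimos t = 2*log(3) para obtener j = 15/8.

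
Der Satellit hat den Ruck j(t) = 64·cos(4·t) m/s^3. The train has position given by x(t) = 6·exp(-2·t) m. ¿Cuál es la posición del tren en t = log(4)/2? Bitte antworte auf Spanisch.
Usando x(t) = 6·exp(-2·t) y sustituyendo t = log(4)/2, encontramos x = 3/2.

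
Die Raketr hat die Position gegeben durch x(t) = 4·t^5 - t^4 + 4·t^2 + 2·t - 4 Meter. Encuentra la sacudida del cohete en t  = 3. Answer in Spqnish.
Para resolver esto, necesitamos tomar 3 derivadas de nuestra ecuación de la posición x(t) = 4·t^5 - t^4 + 4·t^2 + 2·t - 4. La derivada de la posición da la velocidad: v(t) = 20·t^4 - 4·t^3 + 8·t + 2. Tomando d/dt de v(t), encontramos a(t) = 80·t^3 - 12·t^2 + 8. La derivada de la aceleración da la sacudida: j(t) = 240·t^2 - 24·t. De la ecuación de la sacudida j(t) = 240·t^2 - 24·t, sustituimos t = 3 para obtener j = 2088.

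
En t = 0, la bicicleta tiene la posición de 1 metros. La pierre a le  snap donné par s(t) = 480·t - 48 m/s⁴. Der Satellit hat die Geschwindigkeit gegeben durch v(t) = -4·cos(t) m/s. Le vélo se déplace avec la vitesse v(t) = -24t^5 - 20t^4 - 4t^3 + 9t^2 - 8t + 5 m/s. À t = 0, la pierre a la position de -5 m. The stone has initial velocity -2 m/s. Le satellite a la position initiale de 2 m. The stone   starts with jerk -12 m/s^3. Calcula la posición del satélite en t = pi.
Debemos encontrar la integral de nuestra ecuación de la velocidad v(t) = -4·cos(t) 1 vez. Tomando ∫v(t)dt y aplicando x(0) = 2, encontramos x(t) = 2 - 4·sin(t). Usando x(t) = 2 - 4·sin(t) y sustituyendo t = pi, encontramos x = 2.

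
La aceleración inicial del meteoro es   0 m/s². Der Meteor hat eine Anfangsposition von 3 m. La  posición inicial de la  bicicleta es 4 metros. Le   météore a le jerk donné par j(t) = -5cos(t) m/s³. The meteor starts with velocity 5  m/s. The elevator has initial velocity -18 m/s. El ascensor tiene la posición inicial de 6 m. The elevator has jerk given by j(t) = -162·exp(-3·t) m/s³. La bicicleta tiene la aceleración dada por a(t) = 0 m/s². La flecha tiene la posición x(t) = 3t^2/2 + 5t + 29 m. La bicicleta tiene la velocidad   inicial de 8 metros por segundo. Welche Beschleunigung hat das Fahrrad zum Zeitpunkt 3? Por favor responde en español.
De la ecuación de la aceleración a(t) = 0, sustituimos t = 3 para obtener a = 0.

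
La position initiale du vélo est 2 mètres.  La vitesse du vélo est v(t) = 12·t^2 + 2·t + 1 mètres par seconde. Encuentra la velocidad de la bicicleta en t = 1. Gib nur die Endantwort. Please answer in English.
At t = 1, v = 15.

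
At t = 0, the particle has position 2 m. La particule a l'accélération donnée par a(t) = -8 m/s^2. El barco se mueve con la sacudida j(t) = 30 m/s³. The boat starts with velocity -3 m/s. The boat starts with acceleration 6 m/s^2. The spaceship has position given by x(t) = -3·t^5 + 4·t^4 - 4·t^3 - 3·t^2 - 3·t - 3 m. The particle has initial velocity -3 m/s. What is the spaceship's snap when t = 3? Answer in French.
Pour résoudre ceci, nous devons prendre 4 dérivées de notre équation de la position x(t) = -3·t^5 + 4·t^4 - 4·t^3 - 3·t^2 - 3·t - 3. En prenant d/dt de x(t), nous trouvons v(t) = -15·t^4 + 16·t^3 - 12·t^2 - 6·t - 3. En dérivant la vitesse, nous obtenons l'accélération: a(t) = -60·t^3 + 48·t^2 - 24·t - 6. La dérivée de l'accélération donne le jerk: j(t) = -180·t^2 + 96·t - 24. La dérivée du jerk donne le snap: s(t) = 96 - 360·t. En utilisant s(t) = 96 - 360·t et en substituant t = 3, nous trouvons s = -984.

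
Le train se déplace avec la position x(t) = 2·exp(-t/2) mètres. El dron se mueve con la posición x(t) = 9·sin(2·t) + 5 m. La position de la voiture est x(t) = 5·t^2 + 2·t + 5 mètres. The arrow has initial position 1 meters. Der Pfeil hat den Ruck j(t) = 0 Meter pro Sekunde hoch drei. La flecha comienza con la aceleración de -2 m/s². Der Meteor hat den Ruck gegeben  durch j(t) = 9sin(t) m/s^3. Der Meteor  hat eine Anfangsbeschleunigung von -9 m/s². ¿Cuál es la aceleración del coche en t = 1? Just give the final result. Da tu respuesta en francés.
La réponse est 10.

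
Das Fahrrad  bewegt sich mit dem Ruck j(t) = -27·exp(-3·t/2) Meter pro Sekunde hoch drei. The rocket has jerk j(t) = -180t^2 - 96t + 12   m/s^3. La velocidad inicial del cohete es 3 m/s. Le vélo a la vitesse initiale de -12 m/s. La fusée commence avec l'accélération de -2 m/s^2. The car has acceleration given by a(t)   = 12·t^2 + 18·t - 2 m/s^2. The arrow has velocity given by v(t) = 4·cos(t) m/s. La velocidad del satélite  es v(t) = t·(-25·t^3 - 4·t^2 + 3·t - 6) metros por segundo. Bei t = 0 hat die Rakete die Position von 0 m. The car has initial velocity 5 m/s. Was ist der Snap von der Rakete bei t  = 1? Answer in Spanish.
Debemos derivar nuestra ecuación de la sacudida j(t) = -180·t^2 - 96·t + 12 1 vez. La derivada de la sacudida da el snap: s(t) = -360·t - 96. Tenemos el snap s(t) = -360·t - 96. Sustituyendo t = 1: s(1) = -456.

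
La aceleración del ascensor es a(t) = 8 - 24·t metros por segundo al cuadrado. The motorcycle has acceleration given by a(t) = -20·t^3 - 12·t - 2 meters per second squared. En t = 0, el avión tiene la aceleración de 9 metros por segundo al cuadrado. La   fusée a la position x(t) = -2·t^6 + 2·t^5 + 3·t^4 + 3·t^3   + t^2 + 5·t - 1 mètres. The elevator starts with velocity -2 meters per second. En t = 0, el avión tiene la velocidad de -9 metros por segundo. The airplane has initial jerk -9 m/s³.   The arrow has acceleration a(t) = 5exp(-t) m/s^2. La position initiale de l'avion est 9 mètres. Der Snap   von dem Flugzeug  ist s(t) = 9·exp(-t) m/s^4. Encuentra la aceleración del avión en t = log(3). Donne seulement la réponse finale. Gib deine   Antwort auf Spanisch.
La aceleración en t = log(3) es a = 3.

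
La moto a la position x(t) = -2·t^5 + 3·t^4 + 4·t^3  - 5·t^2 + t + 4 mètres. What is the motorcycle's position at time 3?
Using x(t) = -2·t^5 + 3·t^4 + 4·t^3 - 5·t^2 + t + 4 and substituting t = 3, we find x = -173.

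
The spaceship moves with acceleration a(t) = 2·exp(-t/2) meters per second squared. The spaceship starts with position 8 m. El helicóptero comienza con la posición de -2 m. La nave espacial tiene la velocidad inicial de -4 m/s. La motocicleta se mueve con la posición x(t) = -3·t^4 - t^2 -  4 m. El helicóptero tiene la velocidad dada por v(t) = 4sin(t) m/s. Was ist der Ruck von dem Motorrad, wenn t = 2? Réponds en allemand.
Ausgehend von der Position x(t) = -3·t^4 - t^2 - 4, nehmen wir 3 Ableitungen. Mit d/dt von x(t) finden wir v(t) = -12·t^3 - 2·t. Durch Ableiten von der Geschwindigkeit erhalten wir die Beschleunigung: a(t) = -36·t^2 - 2. Die Ableitung von der Beschleunigung ergibt den Ruck: j(t) = -72·t. Aus der Gleichung für den Ruck j(t) = -72·t, setzen wir t = 2 ein und erhalten j = -144.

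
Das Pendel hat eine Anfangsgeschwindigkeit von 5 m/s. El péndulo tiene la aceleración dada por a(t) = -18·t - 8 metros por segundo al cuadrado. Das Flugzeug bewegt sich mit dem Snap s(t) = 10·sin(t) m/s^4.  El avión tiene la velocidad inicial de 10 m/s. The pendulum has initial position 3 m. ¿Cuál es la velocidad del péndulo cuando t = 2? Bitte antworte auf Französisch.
Nous devons trouver la primitive de notre équation de l'accélération a(t) = -18·t - 8 1 fois. En intégrant l'accélération et en utilisant la condition initiale v(0) = 5, nous obtenons v(t) = -9·t^2 - 8·t + 5. En utilisant v(t) = -9·t^2 - 8·t + 5 et en substituant t = 2, nous trouvons v = -47.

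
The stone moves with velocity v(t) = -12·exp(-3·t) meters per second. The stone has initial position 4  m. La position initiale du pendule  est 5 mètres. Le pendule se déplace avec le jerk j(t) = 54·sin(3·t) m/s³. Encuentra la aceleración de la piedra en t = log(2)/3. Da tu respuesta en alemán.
Ausgehend von der Geschwindigkeit v(t) = -12·exp(-3·t), nehmen wir 1 Ableitung. Die Ableitung von der Geschwindigkeit ergibt die Beschleunigung: a(t) = 36·exp(-3·t). Aus der Gleichung für die Beschleunigung a(t) = 36·exp(-3·t), setzen wir t = log(2)/3 ein und erhalten a = 18.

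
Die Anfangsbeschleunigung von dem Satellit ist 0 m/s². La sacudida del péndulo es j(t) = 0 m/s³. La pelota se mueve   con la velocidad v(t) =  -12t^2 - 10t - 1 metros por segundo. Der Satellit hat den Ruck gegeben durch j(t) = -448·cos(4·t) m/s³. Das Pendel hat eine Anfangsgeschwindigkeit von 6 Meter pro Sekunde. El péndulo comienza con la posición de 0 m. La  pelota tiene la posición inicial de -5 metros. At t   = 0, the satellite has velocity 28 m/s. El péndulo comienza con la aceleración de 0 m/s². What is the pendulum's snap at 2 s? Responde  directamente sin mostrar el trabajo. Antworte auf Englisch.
s(2) = 0.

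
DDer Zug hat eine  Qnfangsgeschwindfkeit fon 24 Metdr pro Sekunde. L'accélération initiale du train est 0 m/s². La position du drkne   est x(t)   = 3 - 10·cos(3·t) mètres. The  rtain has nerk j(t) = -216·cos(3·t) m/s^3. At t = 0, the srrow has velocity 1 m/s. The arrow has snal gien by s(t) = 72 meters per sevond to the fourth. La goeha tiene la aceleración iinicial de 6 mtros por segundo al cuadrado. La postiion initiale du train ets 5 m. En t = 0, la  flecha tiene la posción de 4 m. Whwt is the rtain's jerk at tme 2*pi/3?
Using j(t) = -216·cos(3·t) and substituting t = 2*pi/3, we find j = -216.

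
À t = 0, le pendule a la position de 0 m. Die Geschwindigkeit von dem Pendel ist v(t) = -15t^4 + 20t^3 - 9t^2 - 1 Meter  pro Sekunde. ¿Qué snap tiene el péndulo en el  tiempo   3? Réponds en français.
Nous devons dériver notre équation de la vitesse v(t) = -15·t^4 + 20·t^3 - 9·t^2 - 1 3 fois. La dérivée de la vitesse donne l'accélération: a(t) = -60·t^3 + 60·t^2 - 18·t. En prenant d/dt de a(t), nous trouvons j(t) = -180·t^2 + 120·t - 18. La dérivée du jerk donne le snap: s(t) = 120 - 360·t. De l'équation du snap s(t) = 120 - 360·t, nous substituons t = 3 pour obtenir s = -960.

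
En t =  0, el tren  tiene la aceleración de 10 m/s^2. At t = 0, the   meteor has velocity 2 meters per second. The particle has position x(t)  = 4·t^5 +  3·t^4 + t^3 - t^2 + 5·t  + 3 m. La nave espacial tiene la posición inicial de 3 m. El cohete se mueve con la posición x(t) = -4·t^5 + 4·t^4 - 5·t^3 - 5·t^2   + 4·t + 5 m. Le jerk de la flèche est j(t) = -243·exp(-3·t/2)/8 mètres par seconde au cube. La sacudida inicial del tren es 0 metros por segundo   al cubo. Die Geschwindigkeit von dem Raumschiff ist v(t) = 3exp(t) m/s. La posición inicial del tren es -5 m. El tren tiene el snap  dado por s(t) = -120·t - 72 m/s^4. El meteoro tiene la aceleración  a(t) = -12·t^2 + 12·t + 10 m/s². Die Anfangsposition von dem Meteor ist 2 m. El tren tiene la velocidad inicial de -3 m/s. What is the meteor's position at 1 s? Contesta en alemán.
Um dies zu lösen, müssen wir 2 Integrale unserer Gleichung für die Beschleunigung a(t) = -12·t^2 + 12·t + 10 finden. Die Stammfunktion von der Beschleunigung ist die Geschwindigkeit. Mit v(0) = 2 erhalten wir v(t) = -4·t^3 + 6·t^2 + 10·t + 2. Mit ∫v(t)dt und Anwendung von x(0) = 2, finden wir x(t) = -t^4 + 2·t^3 + 5·t^2 + 2·t + 2. Aus der Gleichung für die Position x(t) = -t^4 + 2·t^3 + 5·t^2 + 2·t + 2, setzen wir t = 1 ein und erhalten x = 10.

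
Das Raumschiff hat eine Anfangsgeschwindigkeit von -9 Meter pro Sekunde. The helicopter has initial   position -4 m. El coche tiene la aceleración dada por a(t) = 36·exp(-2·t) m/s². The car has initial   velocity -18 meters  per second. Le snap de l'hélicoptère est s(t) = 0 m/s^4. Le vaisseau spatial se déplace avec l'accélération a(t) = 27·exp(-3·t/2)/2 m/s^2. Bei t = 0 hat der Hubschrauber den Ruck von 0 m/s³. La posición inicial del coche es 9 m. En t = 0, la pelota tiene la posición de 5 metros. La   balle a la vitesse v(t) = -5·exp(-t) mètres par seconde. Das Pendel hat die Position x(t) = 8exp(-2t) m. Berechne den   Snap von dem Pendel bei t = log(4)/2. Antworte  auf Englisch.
We must differentiate our position equation x(t) = 8·exp(-2·t) 4 times. The derivative of position gives velocity: v(t) = -16·exp(-2·t). Differentiating velocity, we get acceleration: a(t) = 32·exp(-2·t). The derivative of acceleration gives jerk: j(t) = -64·exp(-2·t). Taking d/dt of j(t), we find s(t) = 128·exp(-2·t). We have snap s(t) = 128·exp(-2·t). Substituting t = log(4)/2: s(log(4)/2) = 32.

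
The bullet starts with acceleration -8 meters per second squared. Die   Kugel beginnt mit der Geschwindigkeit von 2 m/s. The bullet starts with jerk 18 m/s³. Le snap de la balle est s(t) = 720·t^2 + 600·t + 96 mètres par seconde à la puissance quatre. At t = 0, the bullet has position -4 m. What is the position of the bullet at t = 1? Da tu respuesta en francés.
Nous devons trouver la primitive de notre équation du snap s(t) = 720·t^2 + 600·t + 96 4 fois. En prenant ∫s(t)dt et en appliquant j(0) = 18, nous trouvons j(t) = 240·t^3 + 300·t^2 + 96·t + 18. En intégrant le jerk et en utilisant la condition initiale a(0) = -8, nous obtenons a(t) = 60·t^4 + 100·t^3 + 48·t^2 + 18·t - 8. L'intégrale de l'accélération est la vitesse. En utilisant v(0) = 2, nous obtenons v(t) = 12·t^5 + 25·t^4 + 16·t^3 + 9·t^2 - 8·t + 2. En intégrant la vitesse et en utilisant la condition initiale x(0) = -4, nous obtenons x(t) = 2·t^6 + 5·t^5 + 4·t^4 + 3·t^3 - 4·t^2 + 2·t - 4. De l'équation de la position x(t) = 2·t^6 + 5·t^5 + 4·t^4 + 3·t^3 - 4·t^2 + 2·t - 4, nous substituons t = 1 pour obtenir x = 8.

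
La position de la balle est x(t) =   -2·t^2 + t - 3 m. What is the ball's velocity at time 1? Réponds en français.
Pour résoudre ceci, nous devons prendre 1 dérivée de notre équation de la position x(t) = -2·t^2 + t - 3. En dérivant la position, nous obtenons la vitesse: v(t) = 1 - 4·t. Nous avons la vitesse v(t) = 1 - 4·t. En substituant t = 1: v(1) = -3.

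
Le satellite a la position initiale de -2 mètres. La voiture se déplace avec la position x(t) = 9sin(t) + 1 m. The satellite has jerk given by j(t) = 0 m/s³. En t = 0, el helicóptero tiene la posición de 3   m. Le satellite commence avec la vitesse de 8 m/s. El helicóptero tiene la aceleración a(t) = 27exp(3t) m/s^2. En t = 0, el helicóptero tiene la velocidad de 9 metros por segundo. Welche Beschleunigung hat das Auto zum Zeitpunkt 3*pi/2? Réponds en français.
En partant de la position x(t) = 9·sin(t) + 1, nous prenons 2 dérivées. En prenant d/dt de x(t), nous trouvons v(t) = 9·cos(t). La dérivée de la vitesse donne l'accélération: a(t) = -9·sin(t). De l'équation de l'accélération a(t) = -9·sin(t), nous substituons t = 3*pi/2 pour obtenir a = 9.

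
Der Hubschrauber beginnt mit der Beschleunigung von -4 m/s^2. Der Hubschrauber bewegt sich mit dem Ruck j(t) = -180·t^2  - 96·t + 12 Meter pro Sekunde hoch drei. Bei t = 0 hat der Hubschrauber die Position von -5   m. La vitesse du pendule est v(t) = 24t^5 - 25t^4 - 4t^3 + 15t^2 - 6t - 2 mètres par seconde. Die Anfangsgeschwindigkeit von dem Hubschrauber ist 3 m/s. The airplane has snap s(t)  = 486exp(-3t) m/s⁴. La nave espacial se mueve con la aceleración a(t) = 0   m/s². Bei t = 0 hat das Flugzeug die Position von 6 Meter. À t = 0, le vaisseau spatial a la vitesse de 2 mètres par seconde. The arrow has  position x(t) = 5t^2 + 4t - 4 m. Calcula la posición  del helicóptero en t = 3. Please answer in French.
Nous devons trouver la primitive de notre équation du jerk j(t) = -180·t^2 - 96·t + 12 3 fois. La primitive du jerk, avec a(0) = -4, donne l'accélération: a(t) = -60·t^3 - 48·t^2 + 12·t - 4. En prenant ∫a(t)dt et en appliquant v(0) = 3, nous trouvons v(t) = -15·t^4 - 16·t^3 + 6·t^2 - 4·t + 3. L'intégrale de la vitesse est la position. En utilisant x(0) = -5, nous obtenons x(t) = -3·t^5 - 4·t^4 + 2·t^3 - 2·t^2 + 3·t - 5. De l'équation de la position x(t) = -3·t^5 - 4·t^4 + 2·t^3 - 2·t^2 + 3·t - 5, nous substituons t = 3 pour obtenir x = -1013.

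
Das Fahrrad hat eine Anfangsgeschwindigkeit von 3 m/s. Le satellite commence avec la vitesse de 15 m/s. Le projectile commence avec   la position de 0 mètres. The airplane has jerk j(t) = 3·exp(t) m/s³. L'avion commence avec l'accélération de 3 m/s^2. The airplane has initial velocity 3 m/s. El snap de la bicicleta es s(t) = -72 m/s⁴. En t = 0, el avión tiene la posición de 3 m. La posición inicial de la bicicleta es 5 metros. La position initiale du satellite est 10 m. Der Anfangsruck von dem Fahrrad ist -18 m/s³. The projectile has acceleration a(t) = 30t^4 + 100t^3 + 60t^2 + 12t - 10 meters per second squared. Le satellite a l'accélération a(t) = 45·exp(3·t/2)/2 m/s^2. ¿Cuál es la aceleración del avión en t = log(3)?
Debemos encontrar la antiderivada de nuestra ecuación de la sacudida j(t) = 3·exp(t) 1 vez. Tomando ∫j(t)dt y aplicando a(0) = 3, encontramos a(t) = 3·exp(t). Tenemos la aceleración a(t) = 3·exp(t). Sustituyendo t = log(3): a(log(3)) = 9.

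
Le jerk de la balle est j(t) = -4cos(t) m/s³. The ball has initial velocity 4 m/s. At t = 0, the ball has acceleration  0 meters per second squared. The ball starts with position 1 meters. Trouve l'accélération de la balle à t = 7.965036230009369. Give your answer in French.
En partant du jerk j(t) = -4·cos(t), nous prenons 1 primitive. En prenant ∫j(t)dt et en appliquant a(0) = 0, nous trouvons a(t) = -4·sin(t). De l'équation de l'accélération a(t) = -4·sin(t), nous substituons t = 7.965036230009369 pour obtenir a = -3.97535909396785.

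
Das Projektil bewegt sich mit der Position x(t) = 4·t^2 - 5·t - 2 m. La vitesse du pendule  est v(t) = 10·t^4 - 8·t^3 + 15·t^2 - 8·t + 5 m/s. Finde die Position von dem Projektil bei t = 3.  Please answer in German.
Aus der Gleichung für die Position x(t) = 4·t^2 - 5·t - 2, setzen wir t = 3 ein und erhalten x = 19.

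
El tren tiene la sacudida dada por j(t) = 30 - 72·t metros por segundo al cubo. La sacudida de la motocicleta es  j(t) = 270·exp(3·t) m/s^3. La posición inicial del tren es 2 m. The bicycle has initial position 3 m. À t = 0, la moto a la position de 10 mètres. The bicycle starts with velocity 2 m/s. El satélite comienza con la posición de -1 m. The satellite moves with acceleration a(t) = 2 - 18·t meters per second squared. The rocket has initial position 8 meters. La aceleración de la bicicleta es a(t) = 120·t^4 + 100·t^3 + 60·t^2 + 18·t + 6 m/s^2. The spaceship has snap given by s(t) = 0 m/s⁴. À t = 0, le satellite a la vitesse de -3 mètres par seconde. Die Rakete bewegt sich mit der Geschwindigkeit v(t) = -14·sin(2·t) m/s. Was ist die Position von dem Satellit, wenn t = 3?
Ausgehend von der Beschleunigung a(t) = 2 - 18·t, nehmen wir 2 Integrale. Das Integral von der Beschleunigung ist die Geschwindigkeit. Mit v(0) = -3 erhalten wir v(t) = -9·t^2 + 2·t - 3. Mit ∫v(t)dt und Anwendung von x(0) = -1, finden wir x(t) = -3·t^3 + t^2 - 3·t - 1. Aus der Gleichung für die Position x(t) = -3·t^3 + t^2 - 3·t - 1, setzen wir t = 3 ein und erhalten x = -82.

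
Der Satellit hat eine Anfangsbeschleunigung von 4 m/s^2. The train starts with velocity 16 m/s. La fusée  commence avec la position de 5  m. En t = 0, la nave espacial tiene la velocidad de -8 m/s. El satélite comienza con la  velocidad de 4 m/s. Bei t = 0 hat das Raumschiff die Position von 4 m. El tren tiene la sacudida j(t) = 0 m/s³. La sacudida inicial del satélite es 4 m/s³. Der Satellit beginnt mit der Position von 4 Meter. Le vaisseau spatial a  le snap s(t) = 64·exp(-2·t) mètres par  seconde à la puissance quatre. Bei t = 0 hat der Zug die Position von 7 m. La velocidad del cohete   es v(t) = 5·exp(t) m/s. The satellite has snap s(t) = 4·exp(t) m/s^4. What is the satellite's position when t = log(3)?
We need to integrate our snap equation s(t) = 4·exp(t) 4 times. Taking ∫s(t)dt and applying j(0) = 4, we find j(t) = 4·exp(t). Integrating jerk and using the initial condition a(0) = 4, we get a(t) = 4·exp(t). The antiderivative of acceleration, with v(0) = 4, gives velocity: v(t) = 4·exp(t). Taking ∫v(t)dt and applying x(0) = 4, we find x(t) = 4·exp(t). Using x(t) = 4·exp(t) and substituting t = log(3), we find x = 12.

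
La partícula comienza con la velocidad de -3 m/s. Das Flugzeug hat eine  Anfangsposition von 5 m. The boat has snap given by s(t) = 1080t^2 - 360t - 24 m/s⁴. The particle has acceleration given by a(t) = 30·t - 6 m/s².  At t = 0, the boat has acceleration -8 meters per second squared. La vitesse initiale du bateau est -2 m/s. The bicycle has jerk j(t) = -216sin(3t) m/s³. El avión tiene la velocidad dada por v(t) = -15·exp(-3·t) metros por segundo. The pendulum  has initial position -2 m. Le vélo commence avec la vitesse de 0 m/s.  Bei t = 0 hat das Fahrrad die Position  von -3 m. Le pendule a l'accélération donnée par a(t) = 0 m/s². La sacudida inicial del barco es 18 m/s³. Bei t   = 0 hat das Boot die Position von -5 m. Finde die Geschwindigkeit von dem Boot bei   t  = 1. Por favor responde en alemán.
Ausgehend von dem Snap s(t) = 1080·t^2 - 360·t - 24, nehmen wir 3 Integrale. Mit ∫s(t)dt und Anwendung von j(0) = 18, finden wir j(t) = 360·t^3 - 180·t^2 - 24·t + 18. Das Integral von dem Ruck ist die Beschleunigung. Mit a(0) = -8 erhalten wir a(t) = 90·t^4 - 60·t^3 - 12·t^2 + 18·t - 8. Durch Integration von der Beschleunigung und Verwendung der Anfangsbedingung v(0) = -2, erhalten wir v(t) = 18·t^5 - 15·t^4 - 4·t^3 + 9·t^2 - 8·t - 2. Mit v(t) = 18·t^5 - 15·t^4 - 4·t^3 + 9·t^2 - 8·t - 2 und Einsetzen von t = 1, finden wir v = -2.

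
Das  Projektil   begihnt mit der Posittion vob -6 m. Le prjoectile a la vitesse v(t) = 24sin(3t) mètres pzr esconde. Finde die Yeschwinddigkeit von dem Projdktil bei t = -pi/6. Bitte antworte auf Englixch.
Using v(t) = 24·sin(3·t) and substituting t = -pi/6, we find v = -24.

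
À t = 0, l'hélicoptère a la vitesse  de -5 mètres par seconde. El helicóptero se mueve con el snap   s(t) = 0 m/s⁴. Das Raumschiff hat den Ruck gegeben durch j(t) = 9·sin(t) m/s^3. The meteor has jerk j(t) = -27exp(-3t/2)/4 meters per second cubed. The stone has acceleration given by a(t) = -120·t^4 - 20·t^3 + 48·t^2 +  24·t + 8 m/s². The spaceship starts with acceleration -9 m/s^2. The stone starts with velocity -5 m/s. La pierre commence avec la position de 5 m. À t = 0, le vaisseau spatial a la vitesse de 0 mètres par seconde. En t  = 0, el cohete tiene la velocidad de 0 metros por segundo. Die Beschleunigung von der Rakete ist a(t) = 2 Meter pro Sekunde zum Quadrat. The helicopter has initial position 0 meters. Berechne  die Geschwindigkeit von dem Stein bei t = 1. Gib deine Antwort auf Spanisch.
Necesitamos integrar nuestra ecuación de la aceleración a(t) = -120·t^4 - 20·t^3 + 48·t^2 + 24·t + 8 1 vez. Integrando la aceleración y usando la condición inicial v(0) = -5, obtenemos v(t) = -24·t^5 - 5·t^4 + 16·t^3 + 12·t^2 + 8·t - 5. Tenemos la velocidad v(t) = -24·t^5 - 5·t^4 + 16·t^3 + 12·t^2 + 8·t - 5. Sustituyendo t = 1: v(1) = 2.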